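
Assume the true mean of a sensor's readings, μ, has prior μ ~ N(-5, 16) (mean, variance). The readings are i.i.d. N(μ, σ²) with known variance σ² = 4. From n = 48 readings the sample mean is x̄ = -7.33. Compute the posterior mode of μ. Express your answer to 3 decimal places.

n = 48, x̄ = -7.33.
For a Normal prior and Normal likelihood with known variance, the posterior is Normal; its mode equals its mean, the precision-weighted average.
Prior precision 1/σ₀² = 1/16 = 0.0625; data precision n/σ² = 48/4 = 12.
μ̂ = (0.0625·(-5) + 12·(-7.33)) / (0.0625 + 12) = (-88.2725)/12.0625 = -35309/4825 ≈ -7.318.

μ̂_MAP = -7.318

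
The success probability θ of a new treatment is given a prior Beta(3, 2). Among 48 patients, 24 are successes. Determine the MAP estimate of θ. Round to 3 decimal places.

θ̂_MAP = 0.510

Prior: Beta(3, 2).
Data: 24 successes in 48 trials. The binomial likelihood contributes θ^24(1−θ)^24, so the posterior is Beta(3+24, 2+24) = Beta(27, 26).
For Beta(a, b) with a, b > 1 the mode is (a−1)/(a+b−2) = 26/51 ≈ 0.510.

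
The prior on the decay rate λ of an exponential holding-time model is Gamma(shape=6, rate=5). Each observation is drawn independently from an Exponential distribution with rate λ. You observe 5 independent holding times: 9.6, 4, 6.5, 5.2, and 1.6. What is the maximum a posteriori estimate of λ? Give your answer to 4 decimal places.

λ̂_MAP = 0.3135

The Exponential(rate=λ) likelihood is ∝ λ^n e^(−λΣtᵢ). Here n = 5 and Σtᵢ = 9.6 + 4 + 6.5 + 5.2 + 1.6 = 26.9.
Posterior ∝ λ^5e^(−5λ) · λ^5e^(−26.9λ) = λ^10e^(−31.9λ), i.e. Gamma(11, 31.9).
Mode = (a−1)/b = 10/31.9 ≈ 0.3135.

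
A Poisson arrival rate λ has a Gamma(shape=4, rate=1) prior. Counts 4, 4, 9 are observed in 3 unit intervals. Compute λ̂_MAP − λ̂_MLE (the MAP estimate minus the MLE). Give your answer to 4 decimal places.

MAP − MLE = -0.6667

Σxᵢ = 17. Posterior is Gamma(21, 4); MAP = (21−1)/4 = 20/4 ≈ 5.00000.
MLE = x̄ = 17/3 ≈ 5.66667.
Difference = 20/4 − 17/3 = -2/3 ≈ -0.6667.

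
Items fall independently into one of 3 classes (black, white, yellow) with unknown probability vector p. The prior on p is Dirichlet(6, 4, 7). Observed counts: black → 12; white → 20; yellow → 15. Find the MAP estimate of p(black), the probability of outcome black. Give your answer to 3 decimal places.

The posterior is Dirichlet(αᵢ + nᵢ) = Dirichlet(18, 24, 22).
For a Dirichlet(a₁,…,a_K) with all aᵢ > 1, the mode has j-th component (aⱼ − 1)/(Σaᵢ − K).
Here Σaᵢ = 64 and K = 3, so p(black) = (18 − 1)/(64 − 3) = 17/61 ≈ 0.279.

MAP estimate of p(black) = 0.279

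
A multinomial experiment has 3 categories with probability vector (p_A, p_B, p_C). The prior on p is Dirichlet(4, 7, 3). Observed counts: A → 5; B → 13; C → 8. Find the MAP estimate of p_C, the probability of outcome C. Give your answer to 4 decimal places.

The posterior is Dirichlet(αᵢ + nᵢ) = Dirichlet(9, 20, 11).
For a Dirichlet(a₁,…,a_K) with all aᵢ > 1, the mode has j-th component (aⱼ − 1)/(Σaᵢ − K).
Here Σaᵢ = 40 and K = 3, so p_C = (11 − 1)/(40 − 3) = 10/37 ≈ 0.2703.

MAP estimate of p_C = 0.2703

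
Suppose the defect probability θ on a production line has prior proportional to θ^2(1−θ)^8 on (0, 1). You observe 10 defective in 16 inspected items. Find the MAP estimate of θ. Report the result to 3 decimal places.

θ̂_MAP = 0.462

The prior density ∝ θ^2(1−θ)^8 is the kernel of Beta(3, 9).
Data: 10 successes in 16 trials. The binomial likelihood contributes θ^10(1−θ)^6, so the posterior is Beta(3+10, 9+6) = Beta(13, 15).
For Beta(a, b) with a, b > 1 the mode is (a−1)/(a+b−2) = 12/26 ≈ 0.462.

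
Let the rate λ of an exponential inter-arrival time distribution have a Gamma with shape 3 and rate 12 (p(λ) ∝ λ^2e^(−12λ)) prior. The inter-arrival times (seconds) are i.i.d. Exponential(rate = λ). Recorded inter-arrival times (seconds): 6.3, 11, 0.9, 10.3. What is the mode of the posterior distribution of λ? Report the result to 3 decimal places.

λ̂_MAP = 0.148

The Exponential(rate=λ) likelihood is ∝ λ^n e^(−λΣtᵢ). Here n = 4 and Σtᵢ = 6.3 + 11 + 0.9 + 10.3 = 28.5.
Posterior ∝ λ^2e^(−12λ) · λ^4e^(−28.5λ) = λ^6e^(−40.5λ), i.e. Gamma(7, 40.5).
Mode = (a−1)/b = 6/40.5 ≈ 0.148.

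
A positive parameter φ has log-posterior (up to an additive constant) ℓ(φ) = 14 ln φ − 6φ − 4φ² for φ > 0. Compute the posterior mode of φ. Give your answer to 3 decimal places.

ℓ'(φ) = 14/φ − 6 − 8φ. Setting this to zero and multiplying by φ: 8φ² + 6φ − 14 = 0.
φ = (−6 + √(6² + 4·8·14)) / (2·8) = (−6 + √484) / 16 = (−6 + 22)/16 = 1.
ℓ''(φ) = −14/φ² − 8 < 0, confirming a maximum.

φ̂_MAP = 1.000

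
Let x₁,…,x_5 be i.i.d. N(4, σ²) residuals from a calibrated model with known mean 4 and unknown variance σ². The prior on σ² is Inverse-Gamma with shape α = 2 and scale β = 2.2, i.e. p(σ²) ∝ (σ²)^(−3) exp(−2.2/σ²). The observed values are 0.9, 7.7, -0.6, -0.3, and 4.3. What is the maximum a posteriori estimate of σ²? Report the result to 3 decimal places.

Sum of squared deviations about the known mean: SS = (0.9−4)² + (7.7−4)² + (-0.6−4)² + (-0.3−4)² + (4.3−4)² = 63.04.
The Normal likelihood contributes (σ²)^(−n/2) exp(−SS/(2σ²)), so the posterior is Inverse-Gamma(α + n/2, β + SS/2) = Inverse-Gamma(4.5, 33.72).
The mode of Inverse-Gamma(a, b) is b/(a+1) = 33.72/5.5 ≈ 6.131.

σ̂²_MAP = 6.131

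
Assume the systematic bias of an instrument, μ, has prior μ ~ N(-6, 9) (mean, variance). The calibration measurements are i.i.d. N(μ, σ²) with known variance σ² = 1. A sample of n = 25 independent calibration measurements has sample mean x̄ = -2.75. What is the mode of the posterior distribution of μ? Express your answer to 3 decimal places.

n = 25, x̄ = -2.75.
For a Normal prior and Normal likelihood with known variance, the posterior is Normal; its mode equals its mean, the precision-weighted average.
Prior precision 1/σ₀² = 1/9; data precision n/σ² = 25/1 = 25.
μ̂ = ((1/9)·(-6) + 25·(-2.75)) / (1/9 + 25) = (-833/12)/(226/9) = -2499/904 ≈ -2.764.

μ̂_MAP = -2.764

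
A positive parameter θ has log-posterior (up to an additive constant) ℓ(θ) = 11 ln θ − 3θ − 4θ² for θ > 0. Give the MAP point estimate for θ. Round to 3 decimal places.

ℓ'(θ) = 11/θ − 3 − 8θ. Setting this to zero and multiplying by θ: 8θ² + 3θ − 11 = 0.
θ = (−3 + √(3² + 4·8·11)) / (2·8) = (−3 + √361) / 16 = (−3 + 19)/16 = 1.
ℓ''(θ) = −11/θ² − 8 < 0, confirming a maximum.

θ̂_MAP = 1.000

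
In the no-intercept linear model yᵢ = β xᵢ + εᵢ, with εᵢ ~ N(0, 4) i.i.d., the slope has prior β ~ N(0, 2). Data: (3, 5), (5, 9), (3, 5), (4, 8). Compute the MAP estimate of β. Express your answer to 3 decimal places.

β̂_MAP = 1.754

log p(β | y) = −Σ(yᵢ − βxᵢ)²/(2·4) − β²/(2·2) + const.
Setting the derivative to zero: Σxᵢ(yᵢ − βxᵢ)/4 − β/2 = 0, so β = Σxᵢyᵢ / (Σxᵢ² + σ²/τ²).
Σxᵢyᵢ = 3·5 + 5·9 + 3·5 + 4·8 = 107; Σxᵢ² = 59; σ²/τ² = 2.
β̂_MAP = 107 / (59 + 2) = 107/61 ≈ 1.754.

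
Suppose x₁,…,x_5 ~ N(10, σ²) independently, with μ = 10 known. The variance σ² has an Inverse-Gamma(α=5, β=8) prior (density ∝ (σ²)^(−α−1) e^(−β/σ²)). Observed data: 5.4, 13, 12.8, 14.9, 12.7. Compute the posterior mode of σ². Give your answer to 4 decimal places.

Sum of squared deviations about the known mean: SS = (5.4−10)² + (13−10)² + (12.8−10)² + (14.9−10)² + (12.7−10)² = 69.3.
The Normal likelihood contributes (σ²)^(−n/2) exp(−SS/(2σ²)), so the posterior is Inverse-Gamma(α + n/2, β + SS/2) = Inverse-Gamma(7.5, 42.65).
The mode of Inverse-Gamma(a, b) is b/(a+1) = 42.65/8.5 ≈ 5.0176.

σ̂²_MAP = 5.0176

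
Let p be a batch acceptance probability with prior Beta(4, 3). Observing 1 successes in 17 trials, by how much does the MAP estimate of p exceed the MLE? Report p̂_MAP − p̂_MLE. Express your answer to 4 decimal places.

MAP − MLE = 0.1230

Posterior is Beta(5, 19); MAP = (5−1)/(24−2) = 4/22 ≈ 0.18182.
MLE ignores the prior: p̂_MLE = k/n = 1/17 ≈ 0.05882.
Difference = 4/22 − 1/17 = 23/187 ≈ 0.1230.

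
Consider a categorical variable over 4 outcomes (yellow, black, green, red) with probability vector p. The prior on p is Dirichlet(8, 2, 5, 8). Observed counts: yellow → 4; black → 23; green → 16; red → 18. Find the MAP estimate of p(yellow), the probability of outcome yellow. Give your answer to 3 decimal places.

MAP estimate of p(yellow) = 0.138

The posterior is Dirichlet(αᵢ + nᵢ) = Dirichlet(12, 25, 21, 26).
For a Dirichlet(a₁,…,a_K) with all aᵢ > 1, the mode has j-th component (aⱼ − 1)/(Σaᵢ − K).
Here Σaᵢ = 84 and K = 4, so p(yellow) = (12 − 1)/(84 − 4) = 11/80 ≈ 0.138.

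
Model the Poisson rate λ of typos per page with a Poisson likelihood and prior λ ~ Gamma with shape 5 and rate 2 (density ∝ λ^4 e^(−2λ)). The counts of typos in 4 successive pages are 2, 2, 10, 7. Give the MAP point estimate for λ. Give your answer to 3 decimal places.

Σxᵢ = 2+2+10+7 = 21, with n = 4.
Posterior ∝ λ^4e^(−2λ) · λ^21e^(−4λ) = λ^25e^(−6λ), i.e. Gamma(shape=26, rate=6).
The mode of a Gamma(a, b) with a ≥ 1 (shape–rate) is (a−1)/b = 25/6 ≈ 4.167.

λ̂_MAP = 4.167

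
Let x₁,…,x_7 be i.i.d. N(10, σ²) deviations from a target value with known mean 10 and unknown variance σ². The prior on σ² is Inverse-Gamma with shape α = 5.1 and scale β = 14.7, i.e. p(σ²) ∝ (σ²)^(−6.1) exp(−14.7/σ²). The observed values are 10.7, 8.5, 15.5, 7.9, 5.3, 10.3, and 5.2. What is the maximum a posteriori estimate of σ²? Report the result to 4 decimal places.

Sum of squared deviations about the known mean: SS = (10.7−10)² + (8.5−10)² + (15.5−10)² + (7.9−10)² + (5.3−10)² + (10.3−10)² + (5.2−10)² = 82.62.
The Normal likelihood contributes (σ²)^(−n/2) exp(−SS/(2σ²)), so the posterior is Inverse-Gamma(α + n/2, β + SS/2) = Inverse-Gamma(8.6, 56.01).
The mode of Inverse-Gamma(a, b) is b/(a+1) = 56.01/9.6 ≈ 5.8344.

σ̂²_MAP = 5.8344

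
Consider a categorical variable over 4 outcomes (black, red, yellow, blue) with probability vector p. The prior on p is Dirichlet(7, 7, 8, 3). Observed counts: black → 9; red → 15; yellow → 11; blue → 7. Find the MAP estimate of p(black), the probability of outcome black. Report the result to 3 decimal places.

The posterior is Dirichlet(αᵢ + nᵢ) = Dirichlet(16, 22, 19, 10).
For a Dirichlet(a₁,…,a_K) with all aᵢ > 1, the mode has j-th component (aⱼ − 1)/(Σaᵢ − K).
Here Σaᵢ = 67 and K = 4, so p(black) = (16 − 1)/(67 − 4) = 15/63 ≈ 0.238.

MAP estimate of p(black) = 0.238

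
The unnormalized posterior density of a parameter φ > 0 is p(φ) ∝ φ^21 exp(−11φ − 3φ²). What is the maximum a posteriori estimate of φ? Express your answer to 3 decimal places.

ℓ'(φ) = 21/φ − 11 − 6φ. Setting this to zero and multiplying by φ: 6φ² + 11φ − 21 = 0.
φ = (−11 + √(11² + 4·6·21)) / (2·6) = (−11 + √625) / 12 = (−11 + 25)/12 = 7/6.
ℓ''(φ) = −21/φ² − 6 < 0, confirming a maximum.

φ̂_MAP = 1.167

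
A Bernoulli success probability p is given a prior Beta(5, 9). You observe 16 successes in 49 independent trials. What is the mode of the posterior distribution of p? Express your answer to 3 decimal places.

Prior: Beta(5, 9).
Data: 16 successes in 49 trials. The binomial likelihood contributes p^16(1−p)^33, so the posterior is Beta(5+16, 9+33) = Beta(21, 42).
For Beta(a, b) with a, b > 1 the mode is (a−1)/(a+b−2) = 20/61 ≈ 0.328.

p̂_MAP = 0.328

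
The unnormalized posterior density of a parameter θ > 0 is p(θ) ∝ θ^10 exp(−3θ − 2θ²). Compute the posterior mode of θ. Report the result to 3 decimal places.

θ̂_MAP = 1.250

ℓ'(θ) = 10/θ − 3 − 4θ. Setting this to zero and multiplying by θ: 4θ² + 3θ − 10 = 0.
θ = (−3 + √(3² + 4·4·10)) / (2·4) = (−3 + √169) / 8 = (−3 + 13)/8 = 5/4.
ℓ''(θ) = −10/θ² − 4 < 0, confirming a maximum.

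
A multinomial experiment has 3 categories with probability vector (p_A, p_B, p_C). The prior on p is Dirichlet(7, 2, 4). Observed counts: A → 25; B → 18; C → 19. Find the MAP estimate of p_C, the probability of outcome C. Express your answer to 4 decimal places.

MAP estimate of p_C = 0.3056

The posterior is Dirichlet(αᵢ + nᵢ) = Dirichlet(32, 20, 23).
For a Dirichlet(a₁,…,a_K) with all aᵢ > 1, the mode has j-th component (aⱼ − 1)/(Σaᵢ − K).
Here Σaᵢ = 75 and K = 3, so p_C = (23 − 1)/(75 − 3) = 22/72 ≈ 0.3056.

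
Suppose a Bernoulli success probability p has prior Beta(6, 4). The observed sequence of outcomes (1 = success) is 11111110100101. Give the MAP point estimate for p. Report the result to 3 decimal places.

p̂_MAP = 0.682

Prior: Beta(6, 4).
Data: 10 successes in 14 trials (from the sequence). The binomial likelihood contributes p^10(1−p)^4, so the posterior is Beta(6+10, 4+4) = Beta(16, 8).
For Beta(a, b) with a, b > 1 the mode is (a−1)/(a+b−2) = 15/22 ≈ 0.682.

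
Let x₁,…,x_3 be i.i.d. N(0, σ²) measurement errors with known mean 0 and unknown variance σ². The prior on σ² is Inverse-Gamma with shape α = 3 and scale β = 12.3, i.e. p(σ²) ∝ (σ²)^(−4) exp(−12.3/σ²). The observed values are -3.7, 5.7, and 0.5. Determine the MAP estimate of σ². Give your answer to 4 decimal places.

Sum of squared deviations about the known mean: SS = (-3.7−0)² + (5.7−0)² + (0.5−0)² = 46.43.
The Normal likelihood contributes (σ²)^(−n/2) exp(−SS/(2σ²)), so the posterior is Inverse-Gamma(α + n/2, β + SS/2) = Inverse-Gamma(4.5, 35.515).
The mode of Inverse-Gamma(a, b) is b/(a+1) = 35.515/5.5 ≈ 6.4573.

σ̂²_MAP = 6.4573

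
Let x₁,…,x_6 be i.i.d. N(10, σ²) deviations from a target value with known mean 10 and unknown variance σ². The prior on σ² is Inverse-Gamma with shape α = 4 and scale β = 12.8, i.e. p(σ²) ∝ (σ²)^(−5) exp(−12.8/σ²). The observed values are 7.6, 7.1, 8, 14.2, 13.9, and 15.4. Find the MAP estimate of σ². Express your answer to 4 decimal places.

σ̂²_MAP = 6.6113

Sum of squared deviations about the known mean: SS = (7.6−10)² + (7.1−10)² + (8−10)² + (14.2−10)² + (13.9−10)² + (15.4−10)² = 80.18.
The Normal likelihood contributes (σ²)^(−n/2) exp(−SS/(2σ²)), so the posterior is Inverse-Gamma(α + n/2, β + SS/2) = Inverse-Gamma(7, 52.89).
The mode of Inverse-Gamma(a, b) is b/(a+1) = 52.89/8 ≈ 6.6113.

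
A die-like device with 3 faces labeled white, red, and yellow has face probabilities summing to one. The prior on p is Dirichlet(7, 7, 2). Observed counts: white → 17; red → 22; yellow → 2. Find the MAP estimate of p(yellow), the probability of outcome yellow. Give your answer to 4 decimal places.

The posterior is Dirichlet(αᵢ + nᵢ) = Dirichlet(24, 29, 4).
For a Dirichlet(a₁,…,a_K) with all aᵢ > 1, the mode has j-th component (aⱼ − 1)/(Σaᵢ − K).
Here Σaᵢ = 57 and K = 3, so p(yellow) = (4 − 1)/(57 − 3) = 3/54 ≈ 0.0556.

MAP estimate of p(yellow) = 0.0556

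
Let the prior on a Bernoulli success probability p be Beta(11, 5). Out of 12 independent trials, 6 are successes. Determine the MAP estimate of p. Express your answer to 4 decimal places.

Prior: Beta(11, 5).
Data: 6 successes in 12 trials. The binomial likelihood contributes p^6(1−p)^6, so the posterior is Beta(11+6, 5+6) = Beta(17, 11).
For Beta(a, b) with a, b > 1 the mode is (a−1)/(a+b−2) = 16/26 ≈ 0.6154.

p̂_MAP = 0.6154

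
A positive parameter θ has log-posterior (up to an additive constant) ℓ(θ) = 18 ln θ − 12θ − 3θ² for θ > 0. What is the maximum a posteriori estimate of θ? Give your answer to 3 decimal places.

ℓ'(θ) = 18/θ − 12 − 6θ. Setting this to zero and multiplying by θ: 6θ² + 12θ − 18 = 0.
θ = (−12 + √(12² + 4·6·18)) / (2·6) = (−12 + √576) / 12 = (−12 + 24)/12 = 1.
ℓ''(θ) = −18/θ² − 6 < 0, confirming a maximum.

θ̂_MAP = 1.000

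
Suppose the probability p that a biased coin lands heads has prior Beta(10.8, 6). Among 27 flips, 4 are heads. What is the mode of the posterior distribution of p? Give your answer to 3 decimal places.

p̂_MAP = 0.330

Prior: Beta(10.8, 6).
Data: 4 successes in 27 trials. The binomial likelihood contributes p^4(1−p)^23, so the posterior is Beta(10.8+4, 6+23) = Beta(14.8, 29).
For Beta(a, b) with a, b > 1 the mode is (a−1)/(a+b−2) = 13.8/41.8 ≈ 0.330.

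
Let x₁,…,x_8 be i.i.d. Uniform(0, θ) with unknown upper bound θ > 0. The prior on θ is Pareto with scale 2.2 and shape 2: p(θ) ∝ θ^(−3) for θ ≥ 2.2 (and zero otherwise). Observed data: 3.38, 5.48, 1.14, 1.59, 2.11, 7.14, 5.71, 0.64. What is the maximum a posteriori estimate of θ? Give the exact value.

The Uniform(0, θ) likelihood is θ^(−n) for θ ≥ max(xᵢ), zero otherwise. Here max(xᵢ) = 7.14.
Posterior ∝ θ^(−3) · θ^(−8) = θ^(−11) on θ ≥ max(2.2, 7.14) = 7.14.
This density is strictly decreasing in θ, so the posterior mode lies at the lower boundary of the support.

θ̂_MAP = 7.14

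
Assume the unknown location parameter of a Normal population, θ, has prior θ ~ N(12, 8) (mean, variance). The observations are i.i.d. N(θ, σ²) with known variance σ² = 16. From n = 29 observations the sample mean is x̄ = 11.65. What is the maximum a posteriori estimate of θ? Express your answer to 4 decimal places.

θ̂_MAP = 11.6726

n = 29, x̄ = 11.65.
For a Normal prior and Normal likelihood with known variance, the posterior is Normal; its mode equals its mean, the precision-weighted average.
Prior precision 1/σ₀² = 1/8 = 0.125; data precision n/σ² = 29/16 = 1.8125.
θ̂ = (0.125·12 + 1.8125·11.65) / (0.125 + 1.8125) = 22.615625/1.9375 = 7237/620 ≈ 11.6726.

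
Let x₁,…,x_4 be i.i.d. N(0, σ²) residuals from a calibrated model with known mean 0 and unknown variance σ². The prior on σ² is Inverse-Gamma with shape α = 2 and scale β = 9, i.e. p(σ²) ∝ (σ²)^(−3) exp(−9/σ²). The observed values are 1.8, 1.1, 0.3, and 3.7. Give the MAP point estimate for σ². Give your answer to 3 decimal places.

Sum of squared deviations about the known mean: SS = (1.8−0)² + (1.1−0)² + (0.3−0)² + (3.7−0)² = 18.23.
The Normal likelihood contributes (σ²)^(−n/2) exp(−SS/(2σ²)), so the posterior is Inverse-Gamma(α + n/2, β + SS/2) = Inverse-Gamma(4, 18.115).
The mode of Inverse-Gamma(a, b) is b/(a+1) = 18.115/5 ≈ 3.623.

σ̂²_MAP = 3.623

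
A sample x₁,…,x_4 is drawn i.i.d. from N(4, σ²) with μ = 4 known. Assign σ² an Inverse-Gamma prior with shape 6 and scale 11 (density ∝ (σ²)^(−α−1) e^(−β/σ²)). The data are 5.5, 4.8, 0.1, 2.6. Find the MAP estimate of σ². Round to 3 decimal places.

σ̂²_MAP = 2.337

Sum of squared deviations about the known mean: SS = (5.5−4)² + (4.8−4)² + (0.1−4)² + (2.6−4)² = 20.06.
The Normal likelihood contributes (σ²)^(−n/2) exp(−SS/(2σ²)), so the posterior is Inverse-Gamma(α + n/2, β + SS/2) = Inverse-Gamma(8, 21.03).
The mode of Inverse-Gamma(a, b) is b/(a+1) = 21.03/9 ≈ 2.337.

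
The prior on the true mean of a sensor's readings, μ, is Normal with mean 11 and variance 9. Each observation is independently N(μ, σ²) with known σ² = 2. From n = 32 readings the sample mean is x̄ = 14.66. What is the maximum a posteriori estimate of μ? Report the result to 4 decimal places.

n = 32, x̄ = 14.66.
For a Normal prior and Normal likelihood with known variance, the posterior is Normal; its mode equals its mean, the precision-weighted average.
Prior precision 1/σ₀² = 1/9; data precision n/σ² = 32/2 = 16.
μ̂ = ((1/9)·11 + 16·14.66) / (1/9 + 16) = (53051/225)/(145/9) = 53051/3625 ≈ 14.6348.

μ̂_MAP = 14.6348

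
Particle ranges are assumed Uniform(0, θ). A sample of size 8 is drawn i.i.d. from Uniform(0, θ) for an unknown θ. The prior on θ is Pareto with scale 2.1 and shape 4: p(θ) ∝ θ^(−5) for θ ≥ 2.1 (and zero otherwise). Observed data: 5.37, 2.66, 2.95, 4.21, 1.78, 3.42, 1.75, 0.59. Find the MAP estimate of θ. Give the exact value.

θ̂_MAP = 5.37

The Uniform(0, θ) likelihood is θ^(−n) for θ ≥ max(xᵢ), zero otherwise. Here max(xᵢ) = 5.37.
Posterior ∝ θ^(−5) · θ^(−8) = θ^(−13) on θ ≥ max(2.1, 5.37) = 5.37.
This density is strictly decreasing in θ, so the posterior mode lies at the lower boundary of the support.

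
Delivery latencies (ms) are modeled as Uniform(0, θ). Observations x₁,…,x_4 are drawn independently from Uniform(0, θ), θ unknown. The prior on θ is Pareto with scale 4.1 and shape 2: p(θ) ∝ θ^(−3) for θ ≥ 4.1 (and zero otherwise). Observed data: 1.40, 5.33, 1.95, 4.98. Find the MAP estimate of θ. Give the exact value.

θ̂_MAP = 5.33

The Uniform(0, θ) likelihood is θ^(−n) for θ ≥ max(xᵢ), zero otherwise. Here max(xᵢ) = 5.33.
Posterior ∝ θ^(−3) · θ^(−4) = θ^(−7) on θ ≥ max(4.1, 5.33) = 5.33.
This density is strictly decreasing in θ, so the posterior mode lies at the lower boundary of the support.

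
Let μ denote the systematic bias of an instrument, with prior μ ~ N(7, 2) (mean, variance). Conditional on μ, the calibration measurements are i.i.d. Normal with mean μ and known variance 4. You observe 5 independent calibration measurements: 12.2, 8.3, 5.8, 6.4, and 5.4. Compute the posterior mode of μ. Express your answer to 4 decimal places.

n = 5; x̄ = (12.2 + 8.3 + 5.8 + 6.4 + 5.4)/5 = 38.1/5 = 7.62.
For a Normal prior and Normal likelihood with known variance, the posterior is Normal; its mode equals its mean, the precision-weighted average.
Prior precision 1/σ₀² = 1/2 = 0.5; data precision n/σ² = 5/4 = 1.25.
μ̂ = (0.5·7 + 1.25·7.62) / (0.5 + 1.25) = 13.025/1.75 = 521/70 ≈ 7.4429.

μ̂_MAP = 7.4429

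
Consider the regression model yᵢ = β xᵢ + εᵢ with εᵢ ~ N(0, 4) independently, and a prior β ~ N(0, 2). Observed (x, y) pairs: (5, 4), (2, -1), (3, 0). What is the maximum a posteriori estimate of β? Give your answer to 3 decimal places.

β̂_MAP = 0.450

log p(β | y) = −Σ(yᵢ − βxᵢ)²/(2·4) − β²/(2·2) + const.
Setting the derivative to zero: Σxᵢ(yᵢ − βxᵢ)/4 − β/2 = 0, so β = Σxᵢyᵢ / (Σxᵢ² + σ²/τ²).
Σxᵢyᵢ = 5·4 + 2·(-1) + 3·0 = 18; Σxᵢ² = 38; σ²/τ² = 2.
β̂_MAP = 18 / (38 + 2) = 18/40 ≈ 0.450.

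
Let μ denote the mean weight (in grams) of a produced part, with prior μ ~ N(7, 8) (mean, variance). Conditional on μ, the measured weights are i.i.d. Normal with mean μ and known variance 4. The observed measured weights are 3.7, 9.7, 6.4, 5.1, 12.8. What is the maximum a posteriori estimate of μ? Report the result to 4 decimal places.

n = 5; x̄ = (3.7 + 9.7 + 6.4 + 5.1 + 12.8)/5 = 37.7/5 = 7.54.
For a Normal prior and Normal likelihood with known variance, the posterior is Normal; its mode equals its mean, the precision-weighted average.
Prior precision 1/σ₀² = 1/8 = 0.125; data precision n/σ² = 5/4 = 1.25.
μ̂ = (0.125·7 + 1.25·7.54) / (0.125 + 1.25) = 10.3/1.375 = 412/55 ≈ 7.4909.

μ̂_MAP = 7.4909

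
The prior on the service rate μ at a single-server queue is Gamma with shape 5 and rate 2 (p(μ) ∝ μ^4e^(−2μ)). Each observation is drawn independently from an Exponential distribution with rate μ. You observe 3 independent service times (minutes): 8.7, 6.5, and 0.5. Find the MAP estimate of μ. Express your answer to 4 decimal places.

μ̂_MAP = 0.3955

The Exponential(rate=μ) likelihood is ∝ μ^n e^(−μΣtᵢ). Here n = 3 and Σtᵢ = 8.7 + 6.5 + 0.5 = 15.7.
Posterior ∝ μ^4e^(−2μ) · μ^3e^(−15.7μ) = μ^7e^(−17.7μ), i.e. Gamma(8, 17.7).
Mode = (a−1)/b = 7/17.7 ≈ 0.3955.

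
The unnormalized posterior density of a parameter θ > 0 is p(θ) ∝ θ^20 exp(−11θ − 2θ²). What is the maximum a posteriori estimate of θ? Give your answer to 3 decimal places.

θ̂_MAP = 1.250

ℓ'(θ) = 20/θ − 11 − 4θ. Setting this to zero and multiplying by θ: 4θ² + 11θ − 20 = 0.
θ = (−11 + √(11² + 4·4·20)) / (2·4) = (−11 + √441) / 8 = (−11 + 21)/8 = 5/4.
ℓ''(θ) = −20/θ² − 4 < 0, confirming a maximum.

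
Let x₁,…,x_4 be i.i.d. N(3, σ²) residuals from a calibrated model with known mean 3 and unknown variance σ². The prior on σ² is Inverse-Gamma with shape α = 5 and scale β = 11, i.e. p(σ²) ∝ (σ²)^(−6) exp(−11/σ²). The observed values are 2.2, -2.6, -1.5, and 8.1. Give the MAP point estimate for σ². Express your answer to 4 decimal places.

σ̂²_MAP = 6.2663

Sum of squared deviations about the known mean: SS = (2.2−3)² + (-2.6−3)² + (-1.5−3)² + (8.1−3)² = 78.26.
The Normal likelihood contributes (σ²)^(−n/2) exp(−SS/(2σ²)), so the posterior is Inverse-Gamma(α + n/2, β + SS/2) = Inverse-Gamma(7, 50.13).
The mode of Inverse-Gamma(a, b) is b/(a+1) = 50.13/8 ≈ 6.2663.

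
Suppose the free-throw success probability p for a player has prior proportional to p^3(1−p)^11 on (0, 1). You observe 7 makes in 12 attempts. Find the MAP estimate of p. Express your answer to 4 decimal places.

p̂_MAP = 0.3846

The prior density ∝ p^3(1−p)^11 is the kernel of Beta(4, 12).
Data: 7 successes in 12 trials. The binomial likelihood contributes p^7(1−p)^5, so the posterior is Beta(4+7, 12+5) = Beta(11, 17).
For Beta(a, b) with a, b > 1 the mode is (a−1)/(a+b−2) = 10/26 ≈ 0.3846.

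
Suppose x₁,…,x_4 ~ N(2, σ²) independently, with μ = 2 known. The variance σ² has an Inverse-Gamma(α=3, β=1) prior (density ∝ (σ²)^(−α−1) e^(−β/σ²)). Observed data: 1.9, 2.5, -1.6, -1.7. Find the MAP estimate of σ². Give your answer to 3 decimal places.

σ̂²_MAP = 2.409

Sum of squared deviations about the known mean: SS = (1.9−2)² + (2.5−2)² + (-1.6−2)² + (-1.7−2)² = 26.91.
The Normal likelihood contributes (σ²)^(−n/2) exp(−SS/(2σ²)), so the posterior is Inverse-Gamma(α + n/2, β + SS/2) = Inverse-Gamma(5, 14.455).
The mode of Inverse-Gamma(a, b) is b/(a+1) = 14.455/6 ≈ 2.409.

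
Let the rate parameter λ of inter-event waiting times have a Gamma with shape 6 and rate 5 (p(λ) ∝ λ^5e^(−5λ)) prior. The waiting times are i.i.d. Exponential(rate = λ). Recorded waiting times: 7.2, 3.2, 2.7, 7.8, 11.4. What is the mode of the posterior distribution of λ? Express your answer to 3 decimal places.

The Exponential(rate=λ) likelihood is ∝ λ^n e^(−λΣtᵢ). Here n = 5 and Σtᵢ = 7.2 + 3.2 + 2.7 + 7.8 + 11.4 = 32.3.
Posterior ∝ λ^5e^(−5λ) · λ^5e^(−32.3λ) = λ^10e^(−37.3λ), i.e. Gamma(11, 37.3).
Mode = (a−1)/b = 10/37.3 ≈ 0.268.

λ̂_MAP = 0.268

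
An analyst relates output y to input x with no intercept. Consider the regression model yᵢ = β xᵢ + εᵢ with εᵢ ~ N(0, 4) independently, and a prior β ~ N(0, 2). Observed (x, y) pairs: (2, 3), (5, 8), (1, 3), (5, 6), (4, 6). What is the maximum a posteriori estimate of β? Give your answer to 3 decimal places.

β̂_MAP = 1.411

log p(β | y) = −Σ(yᵢ − βxᵢ)²/(2·4) − β²/(2·2) + const.
Setting the derivative to zero: Σxᵢ(yᵢ − βxᵢ)/4 − β/2 = 0, so β = Σxᵢyᵢ / (Σxᵢ² + σ²/τ²).
Σxᵢyᵢ = 2·3 + 5·8 + 1·3 + 5·6 + 4·6 = 103; Σxᵢ² = 71; σ²/τ² = 2.
β̂_MAP = 103 / (71 + 2) = 103/73 ≈ 1.411.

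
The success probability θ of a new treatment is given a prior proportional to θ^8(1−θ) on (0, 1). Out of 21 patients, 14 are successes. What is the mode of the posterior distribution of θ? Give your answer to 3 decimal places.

θ̂_MAP = 0.733

The prior density ∝ θ^8(1−θ)^1 is the kernel of Beta(9, 2).
Data: 14 successes in 21 trials. The binomial likelihood contributes θ^14(1−θ)^7, so the posterior is Beta(9+14, 2+7) = Beta(23, 9).
For Beta(a, b) with a, b > 1 the mode is (a−1)/(a+b−2) = 22/30 ≈ 0.733.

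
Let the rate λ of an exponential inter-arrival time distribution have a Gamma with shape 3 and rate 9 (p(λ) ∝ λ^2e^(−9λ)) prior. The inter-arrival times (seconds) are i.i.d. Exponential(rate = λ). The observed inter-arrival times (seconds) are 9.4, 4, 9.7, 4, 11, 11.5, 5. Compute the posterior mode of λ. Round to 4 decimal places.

λ̂_MAP = 0.1415

The Exponential(rate=λ) likelihood is ∝ λ^n e^(−λΣtᵢ). Here n = 7 and Σtᵢ = 9.4 + 4 + 9.7 + 4 + 11 + 11.5 + 5 = 54.6.
Posterior ∝ λ^2e^(−9λ) · λ^7e^(−54.6λ) = λ^9e^(−63.6λ), i.e. Gamma(10, 63.6).
Mode = (a−1)/b = 9/63.6 ≈ 0.1415.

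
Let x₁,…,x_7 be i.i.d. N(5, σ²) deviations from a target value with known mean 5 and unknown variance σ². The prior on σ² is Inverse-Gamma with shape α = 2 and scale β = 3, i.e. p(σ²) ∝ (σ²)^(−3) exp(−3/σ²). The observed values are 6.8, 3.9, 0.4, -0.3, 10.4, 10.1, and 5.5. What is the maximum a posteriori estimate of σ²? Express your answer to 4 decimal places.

σ̂²_MAP = 8.8554

Sum of squared deviations about the known mean: SS = (6.8−5)² + (3.9−5)² + (0.4−5)² + (-0.3−5)² + (10.4−5)² + (10.1−5)² + (5.5−5)² = 109.12.
The Normal likelihood contributes (σ²)^(−n/2) exp(−SS/(2σ²)), so the posterior is Inverse-Gamma(α + n/2, β + SS/2) = Inverse-Gamma(5.5, 57.56).
The mode of Inverse-Gamma(a, b) is b/(a+1) = 57.56/6.5 ≈ 8.8554.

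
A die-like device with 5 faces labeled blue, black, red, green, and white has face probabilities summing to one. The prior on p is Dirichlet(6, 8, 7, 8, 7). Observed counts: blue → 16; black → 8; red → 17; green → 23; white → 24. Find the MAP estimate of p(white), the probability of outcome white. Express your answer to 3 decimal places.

MAP estimate of p(white) = 0.252

The posterior is Dirichlet(αᵢ + nᵢ) = Dirichlet(22, 16, 24, 31, 31).
For a Dirichlet(a₁,…,a_K) with all aᵢ > 1, the mode has j-th component (aⱼ − 1)/(Σaᵢ − K).
Here Σaᵢ = 124 and K = 5, so p(white) = (31 − 1)/(124 − 5) = 30/119 ≈ 0.252.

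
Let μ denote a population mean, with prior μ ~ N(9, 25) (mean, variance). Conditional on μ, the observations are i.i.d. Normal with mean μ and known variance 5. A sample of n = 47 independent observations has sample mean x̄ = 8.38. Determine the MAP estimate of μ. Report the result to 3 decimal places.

n = 47, x̄ = 8.38.
For a Normal prior and Normal likelihood with known variance, the posterior is Normal; its mode equals its mean, the precision-weighted average.
Prior precision 1/σ₀² = 1/25 = 0.04; data precision n/σ² = 47/5 = 9.4.
μ̂ = (0.04·9 + 9.4·8.38) / (0.04 + 9.4) = 79.132/9.44 = 19783/2360 ≈ 8.383.

μ̂_MAP = 8.383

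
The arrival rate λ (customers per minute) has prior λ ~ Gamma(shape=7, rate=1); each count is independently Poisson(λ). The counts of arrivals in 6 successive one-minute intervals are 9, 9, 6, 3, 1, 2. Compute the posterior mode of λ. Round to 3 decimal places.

Σxᵢ = 9+9+6+3+1+2 = 30, with n = 6.
Posterior ∝ λ^6e^(−1λ) · λ^30e^(−6λ) = λ^36e^(−7λ), i.e. Gamma(shape=37, rate=7).
The mode of a Gamma(a, b) with a ≥ 1 (shape–rate) is (a−1)/b = 36/7 ≈ 5.143.

λ̂_MAP = 5.143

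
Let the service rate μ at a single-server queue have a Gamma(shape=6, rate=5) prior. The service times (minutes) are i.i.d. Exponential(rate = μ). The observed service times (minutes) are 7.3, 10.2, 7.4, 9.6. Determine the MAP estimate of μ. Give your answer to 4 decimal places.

The Exponential(rate=μ) likelihood is ∝ μ^n e^(−μΣtᵢ). Here n = 4 and Σtᵢ = 7.3 + 10.2 + 7.4 + 9.6 = 34.5.
Posterior ∝ μ^5e^(−5μ) · μ^4e^(−34.5μ) = μ^9e^(−39.5μ), i.e. Gamma(10, 39.5).
Mode = (a−1)/b = 9/39.5 ≈ 0.2278.

μ̂_MAP = 0.2278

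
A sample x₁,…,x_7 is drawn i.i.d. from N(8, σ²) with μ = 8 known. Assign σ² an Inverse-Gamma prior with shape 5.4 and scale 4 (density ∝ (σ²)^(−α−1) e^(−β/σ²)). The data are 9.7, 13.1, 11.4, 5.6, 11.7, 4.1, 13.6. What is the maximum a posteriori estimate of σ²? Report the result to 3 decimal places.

Sum of squared deviations about the known mean: SS = (9.7−8)² + (13.1−8)² + (11.4−8)² + (5.6−8)² + (11.7−8)² + (4.1−8)² + (13.6−8)² = 106.48.
The Normal likelihood contributes (σ²)^(−n/2) exp(−SS/(2σ²)), so the posterior is Inverse-Gamma(α + n/2, β + SS/2) = Inverse-Gamma(8.9, 57.24).
The mode of Inverse-Gamma(a, b) is b/(a+1) = 57.24/9.9 ≈ 5.782.

σ̂²_MAP = 5.782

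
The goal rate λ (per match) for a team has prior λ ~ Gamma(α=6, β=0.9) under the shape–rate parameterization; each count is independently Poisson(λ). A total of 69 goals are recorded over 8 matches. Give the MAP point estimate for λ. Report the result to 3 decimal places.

λ̂_MAP = 8.315

Σxᵢ = 69, n = 8.
Posterior ∝ λ^5e^(−0.9λ) · λ^69e^(−8λ) = λ^74e^(−8.9λ), i.e. Gamma(shape=75, rate=8.9).
The mode of a Gamma(a, b) with a ≥ 1 (shape–rate) is (a−1)/b = 74/8.9 ≈ 8.315.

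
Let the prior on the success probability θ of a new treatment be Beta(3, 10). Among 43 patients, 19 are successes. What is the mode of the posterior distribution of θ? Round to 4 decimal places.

θ̂_MAP = 0.3889

Prior: Beta(3, 10).
Data: 19 successes in 43 trials. The binomial likelihood contributes θ^19(1−θ)^24, so the posterior is Beta(3+19, 10+24) = Beta(22, 34).
For Beta(a, b) with a, b > 1 the mode is (a−1)/(a+b−2) = 21/54 ≈ 0.3889.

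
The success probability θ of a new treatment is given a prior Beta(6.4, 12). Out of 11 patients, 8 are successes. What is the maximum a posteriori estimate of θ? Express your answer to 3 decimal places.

θ̂_MAP = 0.489

Prior: Beta(6.4, 12).
Data: 8 successes in 11 trials. The binomial likelihood contributes θ^8(1−θ)^3, so the posterior is Beta(6.4+8, 12+3) = Beta(14.4, 15).
For Beta(a, b) with a, b > 1 the mode is (a−1)/(a+b−2) = 13.4/27.4 ≈ 0.489.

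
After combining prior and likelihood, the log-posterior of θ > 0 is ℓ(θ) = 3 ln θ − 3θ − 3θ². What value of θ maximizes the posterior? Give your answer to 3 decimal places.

ℓ'(θ) = 3/θ − 3 − 6θ. Setting this to zero and multiplying by θ: 6θ² + 3θ − 3 = 0.
θ = (−3 + √(3² + 4·6·3)) / (2·6) = (−3 + √81) / 12 = (−3 + 9)/12 = 1/2.
ℓ''(θ) = −3/θ² − 6 < 0, confirming a maximum.

θ̂_MAP = 0.500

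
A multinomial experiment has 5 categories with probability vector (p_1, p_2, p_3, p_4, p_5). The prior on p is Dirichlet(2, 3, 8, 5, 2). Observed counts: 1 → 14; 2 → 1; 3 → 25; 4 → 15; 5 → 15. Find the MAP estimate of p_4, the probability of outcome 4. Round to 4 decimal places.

MAP estimate: 0.2235

The posterior is Dirichlet(αᵢ + nᵢ) = Dirichlet(16, 4, 33, 20, 17).
For a Dirichlet(a₁,…,a_K) with all aᵢ > 1, the mode has j-th component (aⱼ − 1)/(Σaᵢ − K).
Here Σaᵢ = 90 and K = 5, so p_4 = (20 − 1)/(90 − 5) = 19/85 ≈ 0.2235.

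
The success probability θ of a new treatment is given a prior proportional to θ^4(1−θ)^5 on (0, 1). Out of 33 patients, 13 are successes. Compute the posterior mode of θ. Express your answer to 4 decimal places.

The prior density ∝ θ^4(1−θ)^5 is the kernel of Beta(5, 6).
Data: 13 successes in 33 trials. The binomial likelihood contributes θ^13(1−θ)^20, so the posterior is Beta(5+13, 6+20) = Beta(18, 26).
For Beta(a, b) with a, b > 1 the mode is (a−1)/(a+b−2) = 17/42 ≈ 0.4048.

θ̂_MAP = 0.4048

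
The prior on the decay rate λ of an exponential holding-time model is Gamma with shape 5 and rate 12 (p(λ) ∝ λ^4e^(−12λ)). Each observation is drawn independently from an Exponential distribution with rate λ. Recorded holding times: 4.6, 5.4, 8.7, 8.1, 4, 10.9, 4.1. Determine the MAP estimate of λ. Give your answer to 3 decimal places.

λ̂_MAP = 0.190

The Exponential(rate=λ) likelihood is ∝ λ^n e^(−λΣtᵢ). Here n = 7 and Σtᵢ = 4.6 + 5.4 + 8.7 + 8.1 + 4 + 10.9 + 4.1 = 45.8.
Posterior ∝ λ^4e^(−12λ) · λ^7e^(−45.8λ) = λ^11e^(−57.8λ), i.e. Gamma(12, 57.8).
Mode = (a−1)/b = 11/57.8 ≈ 0.190.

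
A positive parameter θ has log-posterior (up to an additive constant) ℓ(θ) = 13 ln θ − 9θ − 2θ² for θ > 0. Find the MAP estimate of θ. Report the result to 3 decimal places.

ℓ'(θ) = 13/θ − 9 − 4θ. Setting this to zero and multiplying by θ: 4θ² + 9θ − 13 = 0.
θ = (−9 + √(9² + 4·4·13)) / (2·4) = (−9 + √289) / 8 = (−9 + 17)/8 = 1.
ℓ''(θ) = −13/θ² − 4 < 0, confirming a maximum.

θ̂_MAP = 1.000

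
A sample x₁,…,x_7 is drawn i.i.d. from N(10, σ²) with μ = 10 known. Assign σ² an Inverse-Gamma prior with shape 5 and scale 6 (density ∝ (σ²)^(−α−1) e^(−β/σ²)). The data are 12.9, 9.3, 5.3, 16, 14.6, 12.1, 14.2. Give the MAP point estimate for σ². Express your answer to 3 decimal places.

Sum of squared deviations about the known mean: SS = (12.9−10)² + (9.3−10)² + (5.3−10)² + (16−10)² + (14.6−10)² + (12.1−10)² + (14.2−10)² = 110.2.
The Normal likelihood contributes (σ²)^(−n/2) exp(−SS/(2σ²)), so the posterior is Inverse-Gamma(α + n/2, β + SS/2) = Inverse-Gamma(8.5, 61.1).
The mode of Inverse-Gamma(a, b) is b/(a+1) = 61.1/9.5 ≈ 6.432.

σ̂²_MAP = 6.432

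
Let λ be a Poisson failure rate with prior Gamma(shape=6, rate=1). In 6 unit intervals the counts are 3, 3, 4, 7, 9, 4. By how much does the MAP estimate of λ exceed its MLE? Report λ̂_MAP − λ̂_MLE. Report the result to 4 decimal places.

Σxᵢ = 30. Posterior is Gamma(36, 7); MAP = (36−1)/7 = 35/7 ≈ 5.00000.
MLE = x̄ = 30/6 ≈ 5.00000.
Difference = 35/7 − 30/6 = 0 ≈ 0.0000.

MAP − MLE = 0.0000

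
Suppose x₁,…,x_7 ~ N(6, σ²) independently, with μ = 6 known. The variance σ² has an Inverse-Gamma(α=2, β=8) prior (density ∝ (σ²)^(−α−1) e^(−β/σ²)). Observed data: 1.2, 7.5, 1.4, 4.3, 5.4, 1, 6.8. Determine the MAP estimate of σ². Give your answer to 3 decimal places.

Sum of squared deviations about the known mean: SS = (1.2−6)² + (7.5−6)² + (1.4−6)² + (4.3−6)² + (5.4−6)² + (1−6)² + (6.8−6)² = 75.34.
The Normal likelihood contributes (σ²)^(−n/2) exp(−SS/(2σ²)), so the posterior is Inverse-Gamma(α + n/2, β + SS/2) = Inverse-Gamma(5.5, 45.67).
The mode of Inverse-Gamma(a, b) is b/(a+1) = 45.67/6.5 ≈ 7.026.

σ̂²_MAP = 7.026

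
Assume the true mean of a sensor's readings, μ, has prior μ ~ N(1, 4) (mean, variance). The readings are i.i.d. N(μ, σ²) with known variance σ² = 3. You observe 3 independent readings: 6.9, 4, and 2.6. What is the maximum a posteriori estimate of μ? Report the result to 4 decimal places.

μ̂_MAP = 3.8000

n = 3; x̄ = (6.9 + 4 + 2.6)/3 = 13.5/3 = 4.5.
For a Normal prior and Normal likelihood with known variance, the posterior is Normal; its mode equals its mean, the precision-weighted average.
Prior precision 1/σ₀² = 1/4 = 0.25; data precision n/σ² = 3/3 = 1.
μ̂ = (0.25·1 + 1·4.5) / (0.25 + 1) = 4.75/1.25 = 3.8000.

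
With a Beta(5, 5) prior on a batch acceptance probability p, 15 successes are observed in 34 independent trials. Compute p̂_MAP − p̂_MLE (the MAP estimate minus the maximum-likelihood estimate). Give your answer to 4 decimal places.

Posterior is Beta(20, 24); MAP = (20−1)/(44−2) = 19/42 ≈ 0.45238.
MLE ignores the prior: p̂_MLE = k/n = 15/34 ≈ 0.44118.
Difference = 19/42 − 15/34 = 4/357 ≈ 0.0112.

MAP − MLE = 0.0112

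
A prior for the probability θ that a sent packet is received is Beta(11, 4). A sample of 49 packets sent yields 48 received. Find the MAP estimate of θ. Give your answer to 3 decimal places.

θ̂_MAP = 0.935

Prior: Beta(11, 4).
Data: 48 successes in 49 trials. The binomial likelihood contributes θ^48(1−θ)^1, so the posterior is Beta(11+48, 4+1) = Beta(59, 5).
For Beta(a, b) with a, b > 1 the mode is (a−1)/(a+b−2) = 58/62 ≈ 0.935.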